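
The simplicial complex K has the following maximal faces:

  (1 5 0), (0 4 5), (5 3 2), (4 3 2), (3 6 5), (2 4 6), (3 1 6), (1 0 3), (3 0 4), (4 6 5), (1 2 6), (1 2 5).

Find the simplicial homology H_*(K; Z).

K has 7 vertices, 18 edges, 12 triangles.
rank ∂_0 = 0, rank ∂_1 = 6 ⇒ b_0 = 7 − 0 − 6 = 1; all invariant factors of ∂_1 are 1 so no torsion. So H_0 ≅ Z.
rank ∂_1 = 6, rank ∂_2 = 12 ⇒ b_1 = 18 − 6 − 12 = 0; ∂_2 has invariant factor(s) [2] giving torsion. So H_1 ≅ Z/2.
rank ∂_2 = 12, rank ∂_3 = 0 ⇒ b_2 = 12 − 12 − 0 = 0. So H_2 ≅ 0.

H_0 = Z,  H_1 = Z/2,  H_2 = 0.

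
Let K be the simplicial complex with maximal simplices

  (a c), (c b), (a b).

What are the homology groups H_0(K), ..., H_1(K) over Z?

H_0 = Z,  H_1 = Z.

K has 3 vertices, 3 edges.
rank ∂_0 = 0, rank ∂_1 = 2 ⇒ b_0 = 3 − 0 − 2 = 1; all invariant factors of ∂_1 are 1 so no torsion. So H_0 = Z.
rank ∂_1 = 2, rank ∂_2 = 0 ⇒ b_1 = 3 − 2 − 0 = 1. So H_1 = Z.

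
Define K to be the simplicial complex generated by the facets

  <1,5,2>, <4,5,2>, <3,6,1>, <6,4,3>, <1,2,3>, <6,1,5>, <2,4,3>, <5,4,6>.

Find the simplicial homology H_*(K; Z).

We work with the vertex ordering 1 < 2 < 3 < 4 < 5 < 6. The simplices of K, each written with vertices in increasing order, are:

  0-simplices (6): [1], [2], [3], [4], [5], [6]
  1-simplices (12): [1,2], [1,3], [1,5], [1,6], [2,3], [2,4], [2,5], [3,4], [3,6], [4,5], [4,6], [5,6]
  2-simplices (8): [1,2,3], [1,2,5], [1,3,6], [1,5,6], [2,3,4], [2,4,5], [3,4,6], [4,5,6]

Hence C_0 ≅ Z^6, C_1 ≅ Z^12, C_2 ≅ Z^8.

∂_1: C_1 → C_0 is given by ∂[p,q] = [q] − [p].
This gives a 6×12 integer matrix of rank 5; reducing to Smith normal form yields diagonal entries (1,1,1,1,1).

Boundary ∂_2: C_2 → C_1 acts by ∂[p,q,r] = [q,r] − [p,r] + [p,q]. For instance
  ∂[1,2,3] = [2,3] − [1,3] + [1,2],
  ∂[1,2,5] = [2,5] − [1,5] + [1,2].
The 12×8 boundary matrix has rank 7 and Smith normal form diag(1,1,1,1,1,1,1).

Now H_k = ker ∂_k / im ∂_{k+1}, so:

  H_0: rank C_0 − rank ∂_1 = 6 − 5 = 1, and the invariant factors of ∂_1 are all 1, so H_0 = Z.
  H_1: rank ker ∂_1 − rank ∂_2 = (12 − 5) − 7 = 0, and the invariant factors of ∂_2 are all 1, so H_1 = 0.
  H_2: rank ker ∂_2 − rank ∂_3 = (8 − 7) − 0 = 1, and there is no ∂_3, so H_2 = Z.

(K is a triangulation of the 2-sphere S^2.)

H_0 ≅ Z,  H_1 = 0,  H_2 ≅ Z.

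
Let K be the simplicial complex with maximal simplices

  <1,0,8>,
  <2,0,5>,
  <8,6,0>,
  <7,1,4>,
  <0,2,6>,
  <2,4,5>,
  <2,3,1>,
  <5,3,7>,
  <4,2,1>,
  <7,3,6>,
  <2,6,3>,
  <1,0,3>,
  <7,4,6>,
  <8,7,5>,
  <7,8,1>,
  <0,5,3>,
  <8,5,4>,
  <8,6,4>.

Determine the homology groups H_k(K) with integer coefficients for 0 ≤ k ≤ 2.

Take the total order 0 < 1 < 2 < 3 < 4 < 5 < 6 < 7 < 8 on the vertex set. Then K (dimension 2) consists of the simplices:

  0-simplices (9): [0], [1], [2], [3], [4], [5], [6], [7], [8]
  1-simplices (27): (27 of them)
  2-simplices (18): [0,1,3], [0,1,8], [0,2,5], [0,2,6], [0,3,5], [0,6,8], [1,2,3], [1,2,4], [1,4,7], [1,7,8], [2,3,6], [2,4,5], [3,5,7], [3,6,7], [4,5,8], [4,6,7], [4,6,8], [5,7,8]

so the chain groups are C_0 ≅ Z^9, C_1 ≅ Z^27, C_2 ≅ Z^18.

∂_1: C_1 → C_0 sends each edge [p,q] (with p < q) to q − p.
The resulting 9×27 matrix has rank 8, and its Smith normal form has invariant factors (1,1,1,1,1,1,1,1).

∂_2: C_2 → C_1 sends each 2-simplex [p,q,r] to [q,r] − [p,r] + [p,q]. For instance
  ∂[4,6,7] = [6,7] − [4,7] + [4,6],
  ∂[0,1,8] = [1,8] − [0,8] + [0,1].
The resulting 27×18 matrix has rank 18, and its Smith normal form has invariant factors (1,1,1,1,1,1,1,1,1,1,1,1,1,1,1,1,1,2).

From H_k ≅ ker(∂_k) / im(∂_{k+1}) we obtain:

  H_0: rank C_0 − rank ∂_1 = 9 − 8 = 1, and the invariant factors of ∂_1 are all 1, so H_0 ≅ Z.
  H_1: rank ker ∂_1 − rank ∂_2 = (27 − 8) − 18 = 1, and ∂_2 has invariant factor 2 > 1, so H_1 ≅ Z ⊕ Z/2Z.
  H_2: rank ker ∂_2 − rank ∂_3 = (18 − 18) − 0 = 0, and there is no ∂_3, so H_2 ≅ 0.

H_0 ≅ Z,  H_1 ≅ Z ⊕ Z/2Z,  H_2 = 0.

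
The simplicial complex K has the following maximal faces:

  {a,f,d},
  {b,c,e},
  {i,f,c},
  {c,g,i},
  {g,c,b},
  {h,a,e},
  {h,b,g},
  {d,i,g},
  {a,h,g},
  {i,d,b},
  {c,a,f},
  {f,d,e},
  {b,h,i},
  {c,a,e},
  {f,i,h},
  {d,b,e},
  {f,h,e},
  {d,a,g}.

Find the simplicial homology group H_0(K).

H_0 = Z.

Order the vertices as a < b < c < d < e < f < g < h < i. Listing each simplex with vertices in this order, K has dimension 2 with simplices:

  0-simplices (9): a, b, c, d, e, f, g, h, i
  1-simplices (27): ac, ad, ae, af, ag, ah, bc, bd, be, bg, bh, bi, ce, cf, cg, ci, de, df, dg, di, ef, eh, fh, fi, gh, gi, hi
  2-simplices (18): ace, acf, adf, adg, aeh, agh, bce, bcg, bde, bdi, bgh, bhi, cfi, cgi, def, dgi, efh, fhi

Hence C_0 ≅ Z^9, C_1 ≅ Z^27, C_2 ≅ Z^18.

Boundary ∂_1: C_1 → C_0 maps an edge to its endpoints' difference, ∂[p,q] = q − p. For instance
  ∂bh = h − b.
The 9×27 boundary matrix has rank 8 and Smith normal form diag(1,1,1,1,1,1,1,1).

Boundary ∂_2: C_2 → C_1 maps a triangle to the signed sum of its edges. For instance
  ∂bdi = di − bi + bd,
  ∂def = ef − df + de.
The 27×18 boundary matrix has rank 18 and Smith normal form diag(1,1,1,1,1,1,1,1,1,1,1,1,1,1,1,1,1,2).

Reading off H_k = ker ∂_k / im ∂_{k+1}:

  H_0: rank C_0 − rank ∂_1 = 9 − 8 = 1, and the invariant factors of ∂_1 are all 1, so H_0 ≅ Z.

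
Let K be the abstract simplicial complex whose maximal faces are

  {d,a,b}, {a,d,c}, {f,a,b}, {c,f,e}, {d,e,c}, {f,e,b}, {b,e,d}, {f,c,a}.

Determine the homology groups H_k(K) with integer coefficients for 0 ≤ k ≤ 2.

Take the total order a < b < c < d < e < f on the vertex set. Then K (dimension 2) consists of the simplices:

  0-simplices (6): a, b, c, d, e, f
  1-simplices (12): ab, ac, ad, af, bd, be, bf, cd, ce, cf, de, ef
  2-simplices (8): abd, abf, acd, acf, bde, bef, cde, cef

giving chain groups C_0 ≅ Z^6, C_1 ≅ Z^12, C_2 ≅ Z^8.

The boundary map ∂_1: C_1 → C_0 sends each edge [p,q] (with p < q) to q − p. For instance
  ∂cf = f − c.
As a 6×12 matrix over Z this has rank 5, with invariant factors (1,1,1,1,1).

The boundary map ∂_2: C_2 → C_1 acts by ∂[p,q,r] = [q,r] − [p,r] + [p,q]. For instance
  ∂bef = ef − bf + be,
  ∂bde = de − be + bd.
The resulting 12×8 matrix has rank 7, and its Smith normal form has invariant factors (1,1,1,1,1,1,1).

Now H_k = ker ∂_k / im ∂_{k+1}, so:

  H_0: rank C_0 − rank ∂_1 = 6 − 5 = 1, and the invariant factors of ∂_1 are all 1, so H_0 ≅ Z.
  H_1: rank ker ∂_1 − rank ∂_2 = (12 − 5) − 7 = 0, and the invariant factors of ∂_2 are all 1, so H_1 ≅ 0.
  H_2: rank ker ∂_2 − rank ∂_3 = (8 − 7) − 0 = 1, and there is no ∂_3, so H_2 ≅ Z.

H_0 ≅ Z,  H_1 = 0,  H_2 ≅ Z.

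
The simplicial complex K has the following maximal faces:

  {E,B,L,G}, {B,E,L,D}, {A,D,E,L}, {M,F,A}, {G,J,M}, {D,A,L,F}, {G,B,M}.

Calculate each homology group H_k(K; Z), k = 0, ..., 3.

We work with the vertex ordering A < B < D < E < F < G < J < L < M. The simplices of K, each written with vertices in increasing order, are:

  0-simplices (9): A, B, D, E, F, G, J, L, M
  1-simplices (21): AD, AE, AF, AL, AM, BD, BE, BG, BL, BM, DE, DF, DL, EG, EL, FL, FM, GJ, GL, GM, JM
  2-simplices (16): ADE, ADF, ADL, AEL, AFL, AFM, BDE, BDL, BEG, BEL, BGL, BGM, DEL, DFL, EGL, GJM
  3-simplices (4): ADEL, ADFL, BDEL, BEGL

so the chain groups are C_0 ≅ Z^9, C_1 ≅ Z^21, C_2 ≅ Z^16, C_3 ≅ Z^4.

∂_1: C_1 → C_0 is given by ∂[p,q] = [q] − [p].
As a 9×21 matrix over Z this has rank 8, with invariant factors (1,1,1,1,1,1,1,1).

The boundary map ∂_2: C_2 → C_1 sends each 2-simplex [p,q,r] to [q,r] − [p,r] + [p,q]. For instance
  ∂ADE = DE − AE + AD,
  ∂DEL = EL − DL + DE.
As a 21×16 matrix over Z this has rank 12, with invariant factors (1,1,1,1,1,1,1,1,1,1,1,1).

∂_3: C_3 → C_2 sends each 3-simplex σ to the alternating sum Σ_i (−1)^i (σ with its i-th vertex removed). For instance
  ∂ADFL = DFL − AFL + ADL − ADF,
  ∂BDEL = DEL − BEL + BDL − BDE.
The resulting 16×4 matrix has rank 4, and its Smith normal form has invariant factors (1,1,1,1).

Reading off H_k = ker ∂_k / im ∂_{k+1}:

  H_0: rank C_0 − rank ∂_1 = 9 − 8 = 1, and the invariant factors of ∂_1 are all 1, so H_0 = Z.
  H_1: rank ker ∂_1 − rank ∂_2 = (21 − 8) − 12 = 1, and the invariant factors of ∂_2 are all 1, so H_1 = Z.
  H_2: rank ker ∂_2 − rank ∂_3 = (16 − 12) − 4 = 0, and the invariant factors of ∂_3 are all 1, so H_2 = 0.
  H_3: rank ker ∂_3 − rank ∂_4 = (4 − 4) − 0 = 0, and there is no ∂_4, so H_3 = 0.

As a check, the Euler characteristic is 9 − 21 + 16 − 4 = 0, which agrees with 1 − 1 + 0 − 0 = 0.

H_0 ≅ Z,  H_1 ≅ Z,  H_2 = 0,  H_3 = 0.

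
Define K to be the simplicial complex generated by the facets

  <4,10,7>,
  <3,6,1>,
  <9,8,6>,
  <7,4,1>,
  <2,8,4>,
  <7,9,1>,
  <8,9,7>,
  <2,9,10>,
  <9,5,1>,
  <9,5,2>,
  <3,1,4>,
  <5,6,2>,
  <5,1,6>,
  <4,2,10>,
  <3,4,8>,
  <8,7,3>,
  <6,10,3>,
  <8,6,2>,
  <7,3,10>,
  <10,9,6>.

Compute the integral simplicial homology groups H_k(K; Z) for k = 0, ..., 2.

H_0 = Z,  H_1 = Z ⊕ Z_2,  H_2 = 0.

Order the vertices as 1 < 2 < 3 < 4 < 5 < 6 < 7 < 8 < 9 < 10. Listing each simplex with vertices in this order, K has dimension 2 with simplices:

  0-simplices (10): [1], [2], [3], [4], [5], [6], [7], [8], [9], [10]
  1-simplices (30): (30 of them)
  2-simplices (20): (20 of them)

giving chain groups C_0 ≅ Z^10, C_1 ≅ Z^30, C_2 ≅ Z^20.

∂_1: C_1 → C_0 maps an edge to its endpoints' difference, ∂[p,q] = q − p. For instance
  ∂[1,5] = [5] − [1].
This gives a 10×30 integer matrix of rank 9; reducing to Smith normal form yields diagonal entries (1,1,1,1,1,1,1,1,1).

Boundary ∂_2: C_2 → C_1 maps a triangle to the signed sum of its edges. For instance
  ∂[2,4,10] = [4,10] − [2,10] + [2,4],
  ∂[1,3,6] = [3,6] − [1,6] + [1,3].
The 30×20 boundary matrix has rank 20 and Smith normal form diag(1,1,1,1,1,1,1,1,1,1,1,1,1,1,1,1,1,1,1,2).

Computing H_k = (kernel of ∂_k) / (image of ∂_{k+1}):

  H_0: rank C_0 − rank ∂_1 = 10 − 9 = 1, and the invariant factors of ∂_1 are all 1, so H_0 = Z.
  H_1: rank ker ∂_1 − rank ∂_2 = (30 − 9) − 20 = 1, and ∂_2 has invariant factor 2 > 1, so H_1 = Z ⊕ Z_2.
  H_2: rank ker ∂_2 − rank ∂_3 = (20 − 20) − 0 = 0, and there is no ∂_3, so H_2 = 0.

(K is a triangulation of the Klein bottle.)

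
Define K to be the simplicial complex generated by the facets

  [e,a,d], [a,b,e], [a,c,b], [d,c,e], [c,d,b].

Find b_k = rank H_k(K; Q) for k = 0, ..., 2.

K has 5 vertices, 10 edges, 5 triangles.
rank ∂_0 = 0, rank ∂_1 = 4 ⇒ b_0 = 5 − 0 − 4 = 1; all invariant factors of ∂_1 are 1 so no torsion. So H_0 = Z.
rank ∂_1 = 4, rank ∂_2 = 5 ⇒ b_1 = 10 − 4 − 5 = 1; all invariant factors of ∂_2 are 1 so no torsion. So H_1 = Z.
rank ∂_2 = 5, rank ∂_3 = 0 ⇒ b_2 = 5 − 5 − 0 = 0. So H_2 = 0.

b_0 = 1, b_1 = 1, b_2 = 0.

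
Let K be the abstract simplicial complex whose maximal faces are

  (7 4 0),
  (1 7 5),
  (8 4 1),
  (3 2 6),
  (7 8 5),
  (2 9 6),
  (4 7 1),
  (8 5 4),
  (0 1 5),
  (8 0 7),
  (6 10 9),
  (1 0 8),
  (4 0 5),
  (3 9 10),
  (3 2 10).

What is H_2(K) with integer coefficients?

Fix the vertex order 0 < 1 < 2 < 3 < 4 < 5 < 6 < 7 < 8 < 9 < 10 and write every simplex with vertices in increasing order. Then dim K = 2 and the simplices of K are:

  0-simplices (11): [0], [1], [2], [3], [4], [5], [6], [7], [8], [9], [10]
  1-simplices (25): (25 of them)
  2-simplices (15): [0,1,5], [0,1,8], [0,4,5], [0,4,7], [0,7,8], [1,4,7], [1,4,8], [1,5,7], [2,3,6], [2,3,10], [2,6,9], [3,9,10], [4,5,8], [5,7,8], [6,9,10]

giving chain groups C_0 ≅ Z^11, C_1 ≅ Z^25, C_2 ≅ Z^15.

Boundary ∂_1: C_1 → C_0 maps an edge to its endpoints' difference, ∂[p,q] = q − p. For instance
  ∂[1,8] = [8] − [1].
As a 11×25 matrix over Z this has rank 9, with invariant factors (1,1,1,1,1,1,1,1,1).

∂_2: C_2 → C_1 sends each 2-simplex [p,q,r] to [q,r] − [p,r] + [p,q]. For instance
  ∂[1,4,7] = [4,7] − [1,7] + [1,4],
  ∂[2,6,9] = [6,9] − [2,9] + [2,6].
The resulting 25×15 matrix has rank 15, and its Smith normal form has invariant factors (1,1,1,1,1,1,1,1,1,1,1,1,1,1,2).

From H_k ≅ ker(∂_k) / im(∂_{k+1}) we obtain:

  H_2: rank ker ∂_2 − rank ∂_3 = (15 − 15) − 0 = 0, and there is no ∂_3, so H_2 = 0.

H_2 ≅ 0.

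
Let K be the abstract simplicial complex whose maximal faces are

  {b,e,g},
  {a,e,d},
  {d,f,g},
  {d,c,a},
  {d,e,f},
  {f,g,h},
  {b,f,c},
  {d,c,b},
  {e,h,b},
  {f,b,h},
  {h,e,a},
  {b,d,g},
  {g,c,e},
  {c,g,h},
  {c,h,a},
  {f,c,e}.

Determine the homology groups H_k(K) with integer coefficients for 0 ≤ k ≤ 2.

Take the total order a < b < c < d < e < f < g < h on the vertex set. Then K (dimension 2) consists of the simplices:

  0-simplices (8): a, b, c, d, e, f, g, h
  1-simplices (24): ac, ad, ae, ah, bc, bd, be, bf, bg, bh, cd, ce, cf, cg, ch, de, df, dg, ef, eg, eh, fg, fh, gh
  2-simplices (16): acd, ach, ade, aeh, bcd, bcf, bdg, beg, beh, bfh, cef, ceg, cgh, def, dfg, fgh

Hence C_0 ≅ Z^8, C_1 ≅ Z^24, C_2 ≅ Z^16.

Boundary ∂_1: C_1 → C_0 is given by ∂[p,q] = [q] − [p]. For instance
  ∂fh = h − f.
This gives a 8×24 integer matrix of rank 7; reducing to Smith normal form yields diagonal entries (1,1,1,1,1,1,1).

Boundary ∂_2: C_2 → C_1 sends each 2-simplex [p,q,r] to [q,r] − [p,r] + [p,q]. For instance
  ∂aeh = eh − ah + ae,
  ∂acd = cd − ad + ac.
As a 24×16 matrix over Z this has rank 15, with invariant factors (1,1,1,1,1,1,1,1,1,1,1,1,1,1,1).

Reading off H_k = ker ∂_k / im ∂_{k+1}:

  H_0: rank C_0 − rank ∂_1 = 8 − 7 = 1, and the invariant factors of ∂_1 are all 1, so H_0 = Z.
  H_1: rank ker ∂_1 − rank ∂_2 = (24 − 7) − 15 = 2, and the invariant factors of ∂_2 are all 1, so H_1 = Z^2.
  H_2: rank ker ∂_2 − rank ∂_3 = (16 − 15) − 0 = 1, and there is no ∂_3, so H_2 = Z.

H_0 ≅ Z,  H_1 ≅ Z^2,  H_2 ≅ Z.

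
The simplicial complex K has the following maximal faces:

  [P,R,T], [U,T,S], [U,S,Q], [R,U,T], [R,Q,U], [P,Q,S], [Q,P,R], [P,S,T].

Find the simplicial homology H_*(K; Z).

Fix the vertex order P < Q < R < S < T < U and write every simplex with vertices in increasing order. Then dim K = 2 and the simplices of K are:

  0-simplices (6): P, Q, R, S, T, U
  1-simplices (12): PQ, PR, PS, PT, QR, QS, QU, RT, RU, ST, SU, TU
  2-simplices (8): PQR, PQS, PRT, PST, QRU, QSU, RTU, STU

so the chain groups are C_0 ≅ Z^6, C_1 ≅ Z^12, C_2 ≅ Z^8.

∂_1: C_1 → C_0 is given by ∂[p,q] = [q] − [p]. For instance
  ∂SU = U − S.
The resulting 6×12 matrix has rank 5, and its Smith normal form has invariant factors (1,1,1,1,1).

Boundary ∂_2: C_2 → C_1 maps a triangle to the signed sum of its edges. For instance
  ∂PST = ST − PT + PS,
  ∂RTU = TU − RU + RT.
The resulting 12×8 matrix has rank 7, and its Smith normal form has invariant factors (1,1,1,1,1,1,1).

Reading off H_k = ker ∂_k / im ∂_{k+1}:

  H_0: rank C_0 − rank ∂_1 = 6 − 5 = 1, and the invariant factors of ∂_1 are all 1, so H_0 = Z.
  H_1: rank ker ∂_1 − rank ∂_2 = (12 − 5) − 7 = 0, and the invariant factors of ∂_2 are all 1, so H_1 = 0.
  H_2: rank ker ∂_2 − rank ∂_3 = (8 − 7) − 0 = 1, and there is no ∂_3, so H_2 = Z.

As a check, the Euler characteristic is 6 − 12 + 8 = 2, which agrees with 1 − 0 + 1 = 2.

H_0 = Z,  H_1 = 0,  H_2 = Z.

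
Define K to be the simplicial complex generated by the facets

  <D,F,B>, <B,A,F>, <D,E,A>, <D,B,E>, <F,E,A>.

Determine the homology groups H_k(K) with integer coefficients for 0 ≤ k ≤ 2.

We work with the vertex ordering A < B < D < E < F. The simplices of K, each written with vertices in increasing order, are:

  0-simplices (5): A, B, D, E, F
  1-simplices (10): AB, AD, AE, AF, BD, BE, BF, DE, DF, EF
  2-simplices (5): ABF, ADE, AEF, BDE, BDF

so the chain groups are C_0 ≅ Z^5, C_1 ≅ Z^10, C_2 ≅ Z^5.

Boundary ∂_1: C_1 → C_0 maps an edge to its endpoints' difference, ∂[p,q] = q − p. For instance
  ∂AD = D − A.
The resulting 5×10 matrix has rank 4, and its Smith normal form has invariant factors (1,1,1,1).

∂_2: C_2 → C_1 sends each 2-simplex [p,q,r] to [q,r] − [p,r] + [p,q]. For instance
  ∂BDE = DE − BE + BD,
  ∂BDF = DF − BF + BD.
As a 10×5 matrix over Z this has rank 5, with invariant factors (1,1,1,1,1).

Now H_k = ker ∂_k / im ∂_{k+1}, so:

  H_0: rank C_0 − rank ∂_1 = 5 − 4 = 1, and the invariant factors of ∂_1 are all 1, so H_0 = Z.
  H_1: rank ker ∂_1 − rank ∂_2 = (10 − 4) − 5 = 1, and the invariant factors of ∂_2 are all 1, so H_1 = Z.
  H_2: rank ker ∂_2 − rank ∂_3 = (5 − 5) − 0 = 0, and there is no ∂_3, so H_2 = 0.

As a check, the Euler characteristic is 5 − 10 + 5 = 0, which agrees with 1 − 1 + 0 = 0.

H_0 = Z,  H_1 = Z,  H_2 = 0.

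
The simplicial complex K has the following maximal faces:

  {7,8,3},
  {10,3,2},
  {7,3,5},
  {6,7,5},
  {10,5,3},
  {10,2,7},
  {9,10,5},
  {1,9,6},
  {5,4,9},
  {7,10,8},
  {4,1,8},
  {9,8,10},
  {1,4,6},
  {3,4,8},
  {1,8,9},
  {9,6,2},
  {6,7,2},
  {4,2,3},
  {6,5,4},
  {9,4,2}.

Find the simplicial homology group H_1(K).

Take the total order 1 < 2 < 3 < 4 < 5 < 6 < 7 < 8 < 9 < 10 on the vertex set. Then K (dimension 2) consists of the simplices:

  0-simplices (10): [1], [2], [3], [4], [5], [6], [7], [8], [9], [10]
  1-simplices (30): (30 of them)
  2-simplices (20): (20 of them)

Hence C_0 ≅ Z^10, C_1 ≅ Z^30, C_2 ≅ Z^20.

∂_1: C_1 → C_0 sends each edge [p,q] (with p < q) to q − p.
This gives a 10×30 integer matrix of rank 9; reducing to Smith normal form yields diagonal entries (1,1,1,1,1,1,1,1,1).

The boundary map ∂_2: C_2 → C_1 maps a triangle to the signed sum of its edges. For instance
  ∂[7,8,10] = [8,10] − [7,10] + [7,8],
  ∂[2,7,10] = [7,10] − [2,10] + [2,7].
The resulting 30×20 matrix has rank 20, and its Smith normal form has invariant factors (1,1,1,1,1,1,1,1,1,1,1,1,1,1,1,1,1,1,1,2).

From H_k ≅ ker(∂_k) / im(∂_{k+1}) we obtain:

  H_1: rank ker ∂_1 − rank ∂_2 = (30 − 9) − 20 = 1, and ∂_2 has invariant factor 2 > 1, so H_1 ≅ Z × Z/2.

H_1 = Z × Z/2.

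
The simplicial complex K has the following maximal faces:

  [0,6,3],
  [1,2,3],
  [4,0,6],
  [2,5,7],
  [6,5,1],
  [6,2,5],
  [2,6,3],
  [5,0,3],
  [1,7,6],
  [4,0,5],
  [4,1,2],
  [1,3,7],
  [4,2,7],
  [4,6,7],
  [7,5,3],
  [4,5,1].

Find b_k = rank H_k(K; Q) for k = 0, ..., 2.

b_0 = 1, b_1 = 2, b_2 = 1.

Order the vertices as 0 < 1 < 2 < 3 < 4 < 5 < 6 < 7. Listing each simplex with vertices in this order, K has dimension 2 with simplices:

  0-simplices (8): [0], [1], [2], [3], [4], [5], [6], [7]
  1-simplices (24): (24 of them)
  2-simplices (16): [0,3,5], [0,3,6], [0,4,5], [0,4,6], [1,2,3], [1,2,4], [1,3,7], [1,4,5], [1,5,6], [1,6,7], [2,3,6], [2,4,7], [2,5,6], [2,5,7], [3,5,7], [4,6,7]

so the chain groups are C_0 ≅ Z^8, C_1 ≅ Z^24, C_2 ≅ Z^16.

∂_1: C_1 → C_0 maps an edge to its endpoints' difference, ∂[p,q] = q − p.
As a 8×24 matrix over Z this has rank 7, with invariant factors (1,1,1,1,1,1,1).

Boundary ∂_2: C_2 → C_1 sends each 2-simplex [p,q,r] to [q,r] − [p,r] + [p,q]. For instance
  ∂[1,4,5] = [4,5] − [1,5] + [1,4],
  ∂[3,5,7] = [5,7] − [3,7] + [3,5].
As a 24×16 matrix over Z this has rank 15, with invariant factors (1,1,1,1,1,1,1,1,1,1,1,1,1,1,1).

Now H_k = ker ∂_k / im ∂_{k+1}, so:

  H_0: rank C_0 − rank ∂_1 = 8 − 7 = 1, and the invariant factors of ∂_1 are all 1, so H_0 ≅ Z.
  H_1: rank ker ∂_1 − rank ∂_2 = (24 − 7) − 15 = 2, and the invariant factors of ∂_2 are all 1, so H_1 ≅ Z^2.
  H_2: rank ker ∂_2 − rank ∂_3 = (16 − 15) − 0 = 1, and there is no ∂_3, so H_2 ≅ Z.

(K is a triangulation of the torus T^2.)

Hence the Betti numbers are b_0 = 1, b_1 = 2, b_2 = 1.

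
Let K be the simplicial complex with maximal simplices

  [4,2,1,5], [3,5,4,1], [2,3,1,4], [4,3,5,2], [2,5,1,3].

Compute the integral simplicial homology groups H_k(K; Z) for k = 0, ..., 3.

H_0 = Z,  H_1 = 0,  H_2 = 0,  H_3 = Z.

We work with the vertex ordering 1 < 2 < 3 < 4 < 5. The simplices of K, each written with vertices in increasing order, are:

  0-simplices (5): [1], [2], [3], [4], [5]
  1-simplices (10): [1,2], [1,3], [1,4], [1,5], [2,3], [2,4], [2,5], [3,4], [3,5], [4,5]
  2-simplices (10): [1,2,3], [1,2,4], [1,2,5], [1,3,4], [1,3,5], [1,4,5], [2,3,4], [2,3,5], [2,4,5], [3,4,5]
  3-simplices (5): [1,2,3,4], [1,2,3,5], [1,2,4,5], [1,3,4,5], [2,3,4,5]

giving chain groups C_0 ≅ Z^5, C_1 ≅ Z^10, C_2 ≅ Z^10, C_3 ≅ Z^5.

The boundary map ∂_1: C_1 → C_0 is given by ∂[p,q] = [q] − [p]. For instance
  ∂[3,4] = [4] − [3].
As a 5×10 matrix over Z this has rank 4, with invariant factors (1,1,1,1).

Boundary ∂_2: C_2 → C_1 maps a triangle to the signed sum of its edges. For instance
  ∂[1,3,5] = [3,5] − [1,5] + [1,3],
  ∂[3,4,5] = [4,5] − [3,5] + [3,4].
As a 10×10 matrix over Z this has rank 6, with invariant factors (1,1,1,1,1,1).

∂_3: C_3 → C_2 sends each 3-simplex σ to the alternating sum Σ_i (−1)^i (σ with its i-th vertex removed). For instance
  ∂[2,3,4,5] = [3,4,5] − [2,4,5] + [2,3,5] − [2,3,4],
  ∂[1,2,3,4] = [2,3,4] − [1,3,4] + [1,2,4] − [1,2,3].
The resulting 10×5 matrix has rank 4, and its Smith normal form has invariant factors (1,1,1,1).

From H_k ≅ ker(∂_k) / im(∂_{k+1}) we obtain:

  H_0: rank C_0 − rank ∂_1 = 5 − 4 = 1, and the invariant factors of ∂_1 are all 1, so H_0 ≅ Z.
  H_1: rank ker ∂_1 − rank ∂_2 = (10 − 4) − 6 = 0, and the invariant factors of ∂_2 are all 1, so H_1 ≅ 0.
  H_2: rank ker ∂_2 − rank ∂_3 = (10 − 6) − 4 = 0, and the invariant factors of ∂_3 are all 1, so H_2 ≅ 0.
  H_3: rank ker ∂_3 − rank ∂_4 = (5 − 4) − 0 = 1, and there is no ∂_4, so H_3 ≅ Z.

(K is a triangulation of the 3-sphere S^3.)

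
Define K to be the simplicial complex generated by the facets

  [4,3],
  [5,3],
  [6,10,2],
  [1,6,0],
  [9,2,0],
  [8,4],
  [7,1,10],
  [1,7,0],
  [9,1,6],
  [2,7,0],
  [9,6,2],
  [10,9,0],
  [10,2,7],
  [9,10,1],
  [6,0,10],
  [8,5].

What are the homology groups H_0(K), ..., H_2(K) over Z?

Fix the vertex order 0 < 1 < 2 < 3 < 4 < 5 < 6 < 7 < 8 < 9 < 10 and write every simplex with vertices in increasing order. Then dim K = 2 and the simplices of K are:

  0-simplices (11): [0], [1], [2], [3], [4], [5], [6], [7], [8], [9], [10]
  1-simplices (22): [0,1], [0,2], [0,6], [0,7], [0,9], [0,10], [1,6], [1,7], [1,9], [1,10], [2,6], [2,7], [2,9], [2,10], [3,4], [3,5], [4,8], [5,8], [6,9], [6,10], [7,10], [9,10]
  2-simplices (12): [0,1,6], [0,1,7], [0,2,7], [0,2,9], [0,6,10], [0,9,10], [1,6,9], [1,7,10], [1,9,10], [2,6,9], [2,6,10], [2,7,10]

giving chain groups C_0 ≅ Z^11, C_1 ≅ Z^22, C_2 ≅ Z^12.

Boundary ∂_1: C_1 → C_0 is given by ∂[p,q] = [q] − [p].
As a 11×22 matrix over Z this has rank 9, with invariant factors (1,1,1,1,1,1,1,1,1).

Boundary ∂_2: C_2 → C_1 acts by ∂[p,q,r] = [q,r] − [p,r] + [p,q]. For instance
  ∂[2,6,10] = [6,10] − [2,10] + [2,6],
  ∂[0,6,10] = [6,10] − [0,10] + [0,6].
As a 22×12 matrix over Z this has rank 12, with invariant factors (1,1,1,1,1,1,1,1,1,1,1,2).

From H_k ≅ ker(∂_k) / im(∂_{k+1}) we obtain:

  H_0: rank C_0 − rank ∂_1 = 11 − 9 = 2, and the invariant factors of ∂_1 are all 1, so H_0 = Z^2.
  H_1: rank ker ∂_1 − rank ∂_2 = (22 − 9) − 12 = 1, and ∂_2 has invariant factor 2 > 1, so H_1 = Z ⊕ Z/2.
  H_2: rank ker ∂_2 − rank ∂_3 = (12 − 12) − 0 = 0, and there is no ∂_3, so H_2 = 0.

H_0 ≅ Z^2,  H_1 ≅ Z ⊕ Z/2,  H_2 = 0.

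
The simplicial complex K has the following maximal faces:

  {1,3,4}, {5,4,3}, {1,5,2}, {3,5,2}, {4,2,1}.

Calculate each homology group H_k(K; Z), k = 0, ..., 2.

Take the total order 1 < 2 < 3 < 4 < 5 on the vertex set. Then K (dimension 2) consists of the simplices:

  0-simplices (5): [1], [2], [3], [4], [5]
  1-simplices (10): [1,2], [1,3], [1,4], [1,5], [2,3], [2,4], [2,5], [3,4], [3,5], [4,5]
  2-simplices (5): [1,2,4], [1,2,5], [1,3,4], [2,3,5], [3,4,5]

so the chain groups are C_0 ≅ Z^5, C_1 ≅ Z^10, C_2 ≅ Z^5.

The boundary map ∂_1: C_1 → C_0 is given by ∂[p,q] = [q] − [p].
The resulting 5×10 matrix has rank 4, and its Smith normal form has invariant factors (1,1,1,1).

Boundary ∂_2: C_2 → C_1 sends each 2-simplex [p,q,r] to [q,r] − [p,r] + [p,q]. For instance
  ∂[1,2,5] = [2,5] − [1,5] + [1,2],
  ∂[1,3,4] = [3,4] − [1,4] + [1,3].
As a 10×5 matrix over Z this has rank 5, with invariant factors (1,1,1,1,1).

From H_k ≅ ker(∂_k) / im(∂_{k+1}) we obtain:

  H_0: rank C_0 − rank ∂_1 = 5 − 4 = 1, and the invariant factors of ∂_1 are all 1, so H_0 = Z.
  H_1: rank ker ∂_1 − rank ∂_2 = (10 − 4) − 5 = 1, and the invariant factors of ∂_2 are all 1, so H_1 = Z.
  H_2: rank ker ∂_2 − rank ∂_3 = (5 − 5) − 0 = 0, and there is no ∂_3, so H_2 = 0.

H_0 = Z,  H_1 = Z,  H_2 = 0.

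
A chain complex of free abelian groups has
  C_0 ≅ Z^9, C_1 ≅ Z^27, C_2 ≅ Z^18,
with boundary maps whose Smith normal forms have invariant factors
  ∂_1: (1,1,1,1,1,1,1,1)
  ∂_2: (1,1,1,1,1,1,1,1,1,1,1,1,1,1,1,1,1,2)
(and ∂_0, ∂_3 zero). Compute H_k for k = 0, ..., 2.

H_0 ≅ Z,  H_1 ≅ Z ⊕ Z/2Z,  H_2 = 0.

H_0: b_0 = 9 − 0 − 8 = 1; torsion from ∂_1 factors > 1: none. So H_0 ≅ Z.
H_1: b_1 = 27 − 8 − 18 = 1; torsion from ∂_2 factors > 1: [2]. So H_1 ≅ Z ⊕ Z/2Z.
H_2: b_2 = 18 − 18 − 0 = 0; torsion from ∂_3 factors > 1: none. So H_2 ≅ 0.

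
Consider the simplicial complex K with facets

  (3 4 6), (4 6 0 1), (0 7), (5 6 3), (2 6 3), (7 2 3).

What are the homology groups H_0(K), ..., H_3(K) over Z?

Take the total order 0 < 1 < 2 < 3 < 4 < 5 < 6 < 7 on the vertex set. Then K (dimension 3) consists of the simplices:

  0-simplices (8): [0], [1], [2], [3], [4], [5], [6], [7]
  1-simplices (15): [0,1], [0,4], [0,6], [0,7], [1,4], [1,6], [2,3], [2,6], [2,7], [3,4], [3,5], [3,6], [3,7], [4,6], [5,6]
  2-simplices (8): [0,1,4], [0,1,6], [0,4,6], [1,4,6], [2,3,6], [2,3,7], [3,4,6], [3,5,6]
  3-simplices (1): [0,1,4,6]

so the chain groups are C_0 ≅ Z^8, C_1 ≅ Z^15, C_2 ≅ Z^8, C_3 ≅ Z^1.

The boundary map ∂_1: C_1 → C_0 sends each edge [p,q] (with p < q) to q − p.
This gives a 8×15 integer matrix of rank 7; reducing to Smith normal form yields diagonal entries (1,1,1,1,1,1,1).

∂_2: C_2 → C_1 maps a triangle to the signed sum of its edges. For instance
  ∂[0,4,6] = [4,6] − [0,6] + [0,4],
  ∂[3,5,6] = [5,6] − [3,6] + [3,5].
As a 15×8 matrix over Z this has rank 7, with invariant factors (1,1,1,1,1,1,1).

The boundary map ∂_3: C_3 → C_2 sends each 3-simplex σ to the alternating sum Σ_i (−1)^i (σ with its i-th vertex removed). For instance
  ∂[0,1,4,6] = [1,4,6] − [0,4,6] + [0,1,6] − [0,1,4].
As a 8×1 matrix over Z this has rank 1, with invariant factors (1).

Now H_k = ker ∂_k / im ∂_{k+1}, so:

  H_0: rank C_0 − rank ∂_1 = 8 − 7 = 1, and the invariant factors of ∂_1 are all 1, so H_0 = Z.
  H_1: rank ker ∂_1 − rank ∂_2 = (15 − 7) − 7 = 1, and the invariant factors of ∂_2 are all 1, so H_1 = Z.
  H_2: rank ker ∂_2 − rank ∂_3 = (8 − 7) − 1 = 0, and the invariant factors of ∂_3 are all 1, so H_2 = 0.
  H_3: rank ker ∂_3 − rank ∂_4 = (1 − 1) − 0 = 0, and there is no ∂_4, so H_3 = 0.

As a check, the Euler characteristic is 8 − 15 + 8 − 1 = 0, which agrees with 1 − 1 + 0 − 0 = 0.

H_0 = Z,  H_1 = Z,  H_2 = 0,  H_3 = 0.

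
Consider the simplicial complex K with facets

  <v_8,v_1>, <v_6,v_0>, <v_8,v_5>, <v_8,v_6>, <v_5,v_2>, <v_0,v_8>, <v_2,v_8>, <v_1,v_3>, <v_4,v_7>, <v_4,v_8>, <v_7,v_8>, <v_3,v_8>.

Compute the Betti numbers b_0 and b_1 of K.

Take the total order v_0 < v_1 < v_2 < v_3 < v_4 < v_5 < v_6 < v_7 < v_8 on the vertex set. Then K (dimension 1) consists of the simplices:

  0-simplices (9): [v_0], [v_1], [v_2], [v_3], [v_4], [v_5], [v_6], [v_7], [v_8]
  1-simplices (12): [v_0,v_6], [v_0,v_8], [v_1,v_3], [v_1,v_8], [v_2,v_5], [v_2,v_8], [v_3,v_8], [v_4,v_7], [v_4,v_8], [v_5,v_8], [v_6,v_8], [v_7,v_8]

so the chain groups are C_0 ≅ Z^9, C_1 ≅ Z^12.

The boundary map ∂_1: C_1 → C_0 sends each edge [p,q] (with p < q) to q − p. For instance
  ∂[v_5,v_8] = [v_8] − [v_5].
This gives a 9×12 integer matrix of rank 8; reducing to Smith normal form yields diagonal entries (1,1,1,1,1,1,1,1).

Now H_k = ker ∂_k / im ∂_{k+1}, so:

  H_0: rank C_0 − rank ∂_1 = 9 − 8 = 1, and the invariant factors of ∂_1 are all 1, so H_0 = Z.
  H_1: rank ker ∂_1 − rank ∂_2 = (12 − 8) − 0 = 4, and there is no ∂_2, so H_1 = Z^4.

As a check, the Euler characteristic is 9 − 12 = -3, which agrees with 1 − 4 = -3.

Hence the Betti numbers are b_0 = 1, b_1 = 4.

b_0 = 1, b_1 = 4.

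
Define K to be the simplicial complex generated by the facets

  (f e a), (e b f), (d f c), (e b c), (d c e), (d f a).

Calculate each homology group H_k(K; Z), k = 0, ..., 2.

Order the vertices as a < b < c < d < e < f. Listing each simplex with vertices in this order, K has dimension 2 with simplices:

  0-simplices (6): a, b, c, d, e, f
  1-simplices (12): ad, ae, af, bc, be, bf, cd, ce, cf, de, df, ef
  2-simplices (6): adf, aef, bce, bef, cde, cdf

so the chain groups are C_0 ≅ Z^6, C_1 ≅ Z^12, C_2 ≅ Z^6.

Boundary ∂_1: C_1 → C_0 maps an edge to its endpoints' difference, ∂[p,q] = q − p. For instance
  ∂bc = c − b.
As a 6×12 matrix over Z this has rank 5, with invariant factors (1,1,1,1,1).

∂_2: C_2 → C_1 sends each 2-simplex [p,q,r] to [q,r] − [p,r] + [p,q]. For instance
  ∂bce = ce − be + bc,
  ∂cde = de − ce + cd.
The 12×6 boundary matrix has rank 6 and Smith normal form diag(1,1,1,1,1,1).

Computing H_k = (kernel of ∂_k) / (image of ∂_{k+1}):

  H_0: rank C_0 − rank ∂_1 = 6 − 5 = 1, and the invariant factors of ∂_1 are all 1, so H_0 ≅ Z.
  H_1: rank ker ∂_1 − rank ∂_2 = (12 − 5) − 6 = 1, and the invariant factors of ∂_2 are all 1, so H_1 ≅ Z.
  H_2: rank ker ∂_2 − rank ∂_3 = (6 − 6) − 0 = 0, and there is no ∂_3, so H_2 ≅ 0.

As a check, the Euler characteristic is 6 − 12 + 6 = 0, which agrees with 1 − 1 + 0 = 0.
(K is a triangulation of the cylinder S^1 x I.)

H_0 = Z,  H_1 = Z,  H_2 = 0.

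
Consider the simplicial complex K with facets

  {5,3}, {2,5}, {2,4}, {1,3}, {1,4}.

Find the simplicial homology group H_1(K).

Take the total order 1 < 2 < 3 < 4 < 5 on the vertex set. Then K (dimension 1) consists of the simplices:

  0-simplices (5): [1], [2], [3], [4], [5]
  1-simplices (5): [1,3], [1,4], [2,4], [2,5], [3,5]

so the chain groups are C_0 ≅ Z^5, C_1 ≅ Z^5.

∂_1: C_1 → C_0 sends each edge [p,q] (with p < q) to q − p. For instance
  ∂[1,4] = [4] − [1].
The 5×5 boundary matrix has rank 4 and Smith normal form diag(1,1,1,1).

Now H_k = ker ∂_k / im ∂_{k+1}, so:

  H_1: rank ker ∂_1 − rank ∂_2 = (5 − 4) − 0 = 1, and there is no ∂_2, so H_1 ≅ Z.

H_1 ≅ Z.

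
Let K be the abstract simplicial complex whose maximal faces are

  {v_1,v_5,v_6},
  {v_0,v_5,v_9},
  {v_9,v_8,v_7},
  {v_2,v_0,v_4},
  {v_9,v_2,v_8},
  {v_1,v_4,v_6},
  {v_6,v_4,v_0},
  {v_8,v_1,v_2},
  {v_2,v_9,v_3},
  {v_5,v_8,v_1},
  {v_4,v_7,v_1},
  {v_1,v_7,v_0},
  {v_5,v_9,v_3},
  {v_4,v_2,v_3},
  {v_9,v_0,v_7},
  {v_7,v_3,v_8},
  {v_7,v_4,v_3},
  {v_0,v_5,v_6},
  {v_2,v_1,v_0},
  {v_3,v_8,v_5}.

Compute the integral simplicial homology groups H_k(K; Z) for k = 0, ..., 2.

H_0 ≅ Z,  H_1 ≅ Z ⊕ Z/2,  H_2 = 0.

Fix the vertex order v_0 < v_1 < v_2 < v_3 < v_4 < v_5 < v_6 < v_7 < v_8 < v_9 and write every simplex with vertices in increasing order. Then dim K = 2 and the simplices of K are:

  0-simplices (10): [v_0], [v_1], [v_2], [v_3], [v_4], [v_5], [v_6], [v_7], [v_8], [v_9]
  1-simplices (30): (30 of them)
  2-simplices (20): (20 of them)

giving chain groups C_0 ≅ Z^10, C_1 ≅ Z^30, C_2 ≅ Z^20.

Boundary ∂_1: C_1 → C_0 is given by ∂[p,q] = [q] − [p]. For instance
  ∂[v_0,v_9] = [v_9] − [v_0].
This gives a 10×30 integer matrix of rank 9; reducing to Smith normal form yields diagonal entries (1,1,1,1,1,1,1,1,1).

∂_2: C_2 → C_1 acts by ∂[p,q,r] = [q,r] − [p,r] + [p,q]. For instance
  ∂[v_1,v_4,v_7] = [v_4,v_7] − [v_1,v_7] + [v_1,v_4],
  ∂[v_7,v_8,v_9] = [v_8,v_9] − [v_7,v_9] + [v_7,v_8].
This gives a 30×20 integer matrix of rank 20; reducing to Smith normal form yields diagonal entries (1,1,1,1,1,1,1,1,1,1,1,1,1,1,1,1,1,1,1,2).

Reading off H_k = ker ∂_k / im ∂_{k+1}:

  H_0: rank C_0 − rank ∂_1 = 10 − 9 = 1, and the invariant factors of ∂_1 are all 1, so H_0 = Z.
  H_1: rank ker ∂_1 − rank ∂_2 = (30 − 9) − 20 = 1, and ∂_2 has invariant factor 2 > 1, so H_1 = Z ⊕ Z/2.
  H_2: rank ker ∂_2 − rank ∂_3 = (20 − 20) − 0 = 0, and there is no ∂_3, so H_2 = 0.

As a check, the Euler characteristic is 10 − 30 + 20 = 0, which agrees with 1 − 1 + 0 = 0.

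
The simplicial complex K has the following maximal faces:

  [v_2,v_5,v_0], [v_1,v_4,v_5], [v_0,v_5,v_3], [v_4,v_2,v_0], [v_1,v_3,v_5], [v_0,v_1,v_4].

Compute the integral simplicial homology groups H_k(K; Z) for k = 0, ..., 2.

K has 6 vertices, 12 edges, 6 triangles.
rank ∂_0 = 0, rank ∂_1 = 5 ⇒ b_0 = 6 − 0 − 5 = 1; all invariant factors of ∂_1 are 1 so no torsion. So H_0 ≅ Z.
rank ∂_1 = 5, rank ∂_2 = 6 ⇒ b_1 = 12 − 5 − 6 = 1; all invariant factors of ∂_2 are 1 so no torsion. So H_1 ≅ Z.
rank ∂_2 = 6, rank ∂_3 = 0 ⇒ b_2 = 6 − 6 − 0 = 0. So H_2 ≅ 0.

H_0 ≅ Z,  H_1 ≅ Z,  H_2 = 0.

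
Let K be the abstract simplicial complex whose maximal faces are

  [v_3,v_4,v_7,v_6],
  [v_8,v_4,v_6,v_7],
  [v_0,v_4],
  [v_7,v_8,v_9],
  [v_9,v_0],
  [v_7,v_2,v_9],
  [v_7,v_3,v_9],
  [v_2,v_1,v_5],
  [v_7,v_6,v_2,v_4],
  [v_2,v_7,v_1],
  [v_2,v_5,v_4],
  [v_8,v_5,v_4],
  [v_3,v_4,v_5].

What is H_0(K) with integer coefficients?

We work with the vertex ordering v_0 < v_1 < v_2 < v_3 < v_4 < v_5 < v_6 < v_7 < v_8 < v_9. The simplices of K, each written with vertices in increasing order, are:

  0-simplices (10): [v_0], [v_1], [v_2], [v_3], [v_4], [v_5], [v_6], [v_7], [v_8], [v_9]
  1-simplices (25): (25 of them)
  2-simplices (18): (18 of them)
  3-simplices (3): [v_2,v_4,v_6,v_7], [v_3,v_4,v_6,v_7], [v_4,v_6,v_7,v_8]

so the chain groups are C_0 ≅ Z^10, C_1 ≅ Z^25, C_2 ≅ Z^18, C_3 ≅ Z^3.

∂_1: C_1 → C_0 is given by ∂[p,q] = [q] − [p]. For instance
  ∂[v_3,v_4] = [v_4] − [v_3].
The resulting 10×25 matrix has rank 9, and its Smith normal form has invariant factors (1,1,1,1,1,1,1,1,1).

∂_2: C_2 → C_1 sends each 2-simplex [p,q,r] to [q,r] − [p,r] + [p,q]. For instance
  ∂[v_7,v_8,v_9] = [v_8,v_9] − [v_7,v_9] + [v_7,v_8],
  ∂[v_3,v_6,v_7] = [v_6,v_7] − [v_3,v_7] + [v_3,v_6].
This gives a 25×18 integer matrix of rank 15; reducing to Smith normal form yields diagonal entries (1,1,1,1,1,1,1,1,1,1,1,1,1,1,1).

The boundary map ∂_3: C_3 → C_2 sends each 3-simplex σ to the alternating sum Σ_i (−1)^i (σ with its i-th vertex removed). For instance
  ∂[v_3,v_4,v_6,v_7] = [v_4,v_6,v_7] − [v_3,v_6,v_7] + [v_3,v_4,v_7] − [v_3,v_4,v_6],
  ∂[v_4,v_6,v_7,v_8] = [v_6,v_7,v_8] − [v_4,v_7,v_8] + [v_4,v_6,v_8] − [v_4,v_6,v_7].
The resulting 18×3 matrix has rank 3, and its Smith normal form has invariant factors (1,1,1).

Now H_k = ker ∂_k / im ∂_{k+1}, so:

  H_0: rank C_0 − rank ∂_1 = 10 − 9 = 1, and the invariant factors of ∂_1 are all 1, so H_0 ≅ Z.

H_0 ≅ Z.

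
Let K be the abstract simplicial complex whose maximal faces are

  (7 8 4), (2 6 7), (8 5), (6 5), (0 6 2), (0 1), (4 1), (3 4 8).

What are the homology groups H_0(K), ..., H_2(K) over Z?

H_0 = Z,  H_1 = Z^2,  H_2 = 0.

We work with the vertex ordering 0 < 1 < 2 < 3 < 4 < 5 < 6 < 7 < 8. The simplices of K, each written with vertices in increasing order, are:

  0-simplices (9): [0], [1], [2], [3], [4], [5], [6], [7], [8]
  1-simplices (14): [0,1], [0,2], [0,6], [1,4], [2,6], [2,7], [3,4], [3,8], [4,7], [4,8], [5,6], [5,8], [6,7], [7,8]
  2-simplices (4): [0,2,6], [2,6,7], [3,4,8], [4,7,8]

Hence C_0 ≅ Z^9, C_1 ≅ Z^14, C_2 ≅ Z^4.

Boundary ∂_1: C_1 → C_0 maps an edge to its endpoints' difference, ∂[p,q] = q − p.
The 9×14 boundary matrix has rank 8 and Smith normal form diag(1,1,1,1,1,1,1,1).

Boundary ∂_2: C_2 → C_1 maps a triangle to the signed sum of its edges. For instance
  ∂[4,7,8] = [7,8] − [4,8] + [4,7],
  ∂[2,6,7] = [6,7] − [2,7] + [2,6].
As a 14×4 matrix over Z this has rank 4, with invariant factors (1,1,1,1).

From H_k ≅ ker(∂_k) / im(∂_{k+1}) we obtain:

  H_0: rank C_0 − rank ∂_1 = 9 − 8 = 1, and the invariant factors of ∂_1 are all 1, so H_0 ≅ Z.
  H_1: rank ker ∂_1 − rank ∂_2 = (14 − 8) − 4 = 2, and the invariant factors of ∂_2 are all 1, so H_1 ≅ Z^2.
  H_2: rank ker ∂_2 − rank ∂_3 = (4 − 4) − 0 = 0, and there is no ∂_3, so H_2 ≅ 0.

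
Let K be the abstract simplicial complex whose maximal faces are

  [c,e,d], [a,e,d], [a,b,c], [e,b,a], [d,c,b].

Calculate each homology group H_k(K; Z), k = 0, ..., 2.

Take the total order a < b < c < d < e on the vertex set. Then K (dimension 2) consists of the simplices:

  0-simplices (5): a, b, c, d, e
  1-simplices (10): ab, ac, ad, ae, bc, bd, be, cd, ce, de
  2-simplices (5): abc, abe, ade, bcd, cde

Hence C_0 ≅ Z^5, C_1 ≅ Z^10, C_2 ≅ Z^5.

The boundary map ∂_1: C_1 → C_0 sends each edge [p,q] (with p < q) to q − p.
This gives a 5×10 integer matrix of rank 4; reducing to Smith normal form yields diagonal entries (1,1,1,1).

∂_2: C_2 → C_1 maps a triangle to the signed sum of its edges. For instance
  ∂abc = bc − ac + ab,
  ∂cde = de − ce + cd.
This gives a 10×5 integer matrix of rank 5; reducing to Smith normal form yields diagonal entries (1,1,1,1,1).

Now H_k = ker ∂_k / im ∂_{k+1}, so:

  H_0: rank C_0 − rank ∂_1 = 5 − 4 = 1, and the invariant factors of ∂_1 are all 1, so H_0 = Z.
  H_1: rank ker ∂_1 − rank ∂_2 = (10 − 4) − 5 = 1, and the invariant factors of ∂_2 are all 1, so H_1 = Z.
  H_2: rank ker ∂_2 − rank ∂_3 = (5 − 5) − 0 = 0, and there is no ∂_3, so H_2 = 0.

As a check, the Euler characteristic is 5 − 10 + 5 = 0, which agrees with 1 − 1 + 0 = 0.
(K is a triangulation of the Möbius band.)

H_0 ≅ Z,  H_1 ≅ Z,  H_2 = 0.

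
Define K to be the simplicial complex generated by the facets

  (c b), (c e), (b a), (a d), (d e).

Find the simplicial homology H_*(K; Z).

H_0 = Z,  H_1 = Z.

We work with the vertex ordering a < b < c < d < e. The simplices of K, each written with vertices in increasing order, are:

  0-simplices (5): a, b, c, d, e
  1-simplices (5): ab, ad, bc, ce, de

so the chain groups are C_0 ≅ Z^5, C_1 ≅ Z^5.

Boundary ∂_1: C_1 → C_0 sends each edge [p,q] (with p < q) to q − p. For instance
  ∂ab = b − a.
As a 5×5 matrix over Z this has rank 4, with invariant factors (1,1,1,1).

From H_k ≅ ker(∂_k) / im(∂_{k+1}) we obtain:

  H_0: rank C_0 − rank ∂_1 = 5 − 4 = 1, and the invariant factors of ∂_1 are all 1, so H_0 ≅ Z.
  H_1: rank ker ∂_1 − rank ∂_2 = (5 − 4) − 0 = 1, and there is no ∂_2, so H_1 ≅ Z.

As a check, the Euler characteristic is 5 − 5 = 0, which agrees with 1 − 1 = 0.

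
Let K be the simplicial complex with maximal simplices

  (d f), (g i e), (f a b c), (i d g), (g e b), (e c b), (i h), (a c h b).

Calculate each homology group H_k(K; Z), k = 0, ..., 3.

H_0 = Z,  H_1 = Z^2,  H_2 = 0,  H_3 = 0.

K has 9 vertices, 19 edges, 11 triangles, 2 3-simplices.
rank ∂_0 = 0, rank ∂_1 = 8 ⇒ b_0 = 9 − 0 − 8 = 1; all invariant factors of ∂_1 are 1 so no torsion. So H_0 ≅ Z.
rank ∂_1 = 8, rank ∂_2 = 9 ⇒ b_1 = 19 − 8 − 9 = 2; all invariant factors of ∂_2 are 1 so no torsion. So H_1 ≅ Z^2.
rank ∂_2 = 9, rank ∂_3 = 2 ⇒ b_2 = 11 − 9 − 2 = 0; all invariant factors of ∂_3 are 1 so no torsion. So H_2 ≅ 0.
rank ∂_3 = 2, rank ∂_4 = 0 ⇒ b_3 = 2 − 2 − 0 = 0. So H_3 ≅ 0.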